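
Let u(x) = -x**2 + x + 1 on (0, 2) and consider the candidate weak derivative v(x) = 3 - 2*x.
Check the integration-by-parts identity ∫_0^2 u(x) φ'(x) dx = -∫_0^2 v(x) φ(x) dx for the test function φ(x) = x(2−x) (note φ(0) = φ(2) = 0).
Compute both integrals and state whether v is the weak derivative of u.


LHS = 4/3, RHS = -4/3. No, v is not the weak derivative of u.

u(x) = -x**2 + x + 1, classical derivative u'(x) = 1 - 2*x.
φ(x) = x(2−x), so φ'(x) = 2 - 2*x.
Note φ(0) = φ(2) = 0, so the boundary term u·φ vanishes.
LHS = ∫_0^2 u(x) φ'(x) dx = ∫_0^2 (2*x^3 - 4*x^2 + 2) dx. Term by term:
  ∫_0^2 2*x^3 dx = 8;  ∫_0^2 -4*x^2 dx = -32/3;  ∫_0^2 2 dx = 4.
Sum: 8 − 32/3 + 4 = 4/3.
So LHS = 4/3.
∫_0^2 v(x) φ(x) dx = ∫_0^2 (2*x^3 - 7*x^2 + 6*x) dx. Term by term:
  ∫_0^2 2*x^3 dx = 8;  ∫_0^2 -7*x^2 dx = -56/3;  ∫_0^2 6*x dx = 12.
Sum: 8 − 56/3 + 12 = 4/3.
So RHS = -∫_0^2 v(x) φ(x) dx = -4/3.
LHS − RHS = 8/3 ≠ 0, so the identity fails.
(For a valid weak derivative the identity must hold for EVERY test function, in particular this one. The failure shows v is NOT the weak derivative of u.)
Correct weak derivative would be u'(x) = 1 - 2*x.


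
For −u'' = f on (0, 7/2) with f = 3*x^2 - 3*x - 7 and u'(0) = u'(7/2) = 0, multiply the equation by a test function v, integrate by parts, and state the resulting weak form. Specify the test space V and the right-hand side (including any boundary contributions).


V = H^1(0, 7/2) (no boundary constraint on v; u is determined up to an additive constant); weak form: ∫_0^7/2 u'v' dx = ∫_0^7/2 (3*x^2 - 3*x - 7) v dx for all v ∈ V.

Multiply both sides by a test function v and integrate from 0 to 7/2:
  ∫_0^7/2 −u''(x) v(x) dx = ∫_0^7/2 f(x) v(x) dx.
Integrate the LHS by parts once:
  ∫_0^7/2 −u'' v dx = −[u'(x) v(x)]_0^7/2 + ∫_0^7/2 u'(x) v'(x) dx.
Thus ∫_0^7/2 u'(x) v'(x) dx = ∫_0^7/2 f(x) v(x) dx + [u'(x) v(x)]_0^7/2.
Choose V so that boundary terms are either known or forced to vanish.
u has homogeneous Neumann: u'(0) = u'(7/2) = 0. So [u' v]_0^7/2 = 0·v(7/2) − 0·v(0) = 0 for any v; take V = H^1(0, 7/2).
Weak formulation: find u (satisfying any essential BC) such that ∫_0^7/2 u'(x) v'(x) dx = ∫_0^7/2 f v dx for all v ∈ V (homogeneous Neumann, so boundary terms vanish).
Substituting f(x) = 3*x^2 - 3*x - 7, the right-hand side is ∫_0^7/2 (3*x^2 - 3*x - 7) v dx.
Compatibility check (pure Neumann): taking v ≡ 1 ∈ V gives 0 = ∫_0^7/2 f dx + (0) − (0), i.e. ∫_0^7/2 f dx must equal u'(0) − u'(7/2) = 0. Indeed ∫_0^7/2 (3*x^2 - 3*x - 7) dx = 0, so the data are compatible. The solution is then unique only up to an additive constant (fix it e.g. by requiring ∫_0^7/2 u dx = 0).


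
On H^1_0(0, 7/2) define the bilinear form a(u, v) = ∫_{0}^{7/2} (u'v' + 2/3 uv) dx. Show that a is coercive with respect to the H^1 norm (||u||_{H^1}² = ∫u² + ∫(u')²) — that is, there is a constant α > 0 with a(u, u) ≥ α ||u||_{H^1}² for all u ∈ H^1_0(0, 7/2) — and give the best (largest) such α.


α = 2*(49 + 6*π^2)/(3*(4*π^2 + 49))

Coercivity of a(·,·) on H^1_0(0, 7/2) means a(u, u) ≥ α ||u||_{H^1}² for every u ∈ H^1_0.
The interval has length L = 7/2, and Poincaré/coercivity depend only on L. Here a(u, u) = ∫(u')² + (2/3)·∫u².
Here 0 < c = 2/3 < 1. The condition a(u,u) ≥ α||u||_{H^1}² reads (1−α)∫(u')² ≥ (α−c)∫u². Any admissible α is ≤ 1 (rapidly oscillating u have ∫u²/∫(u')² → 0), and α = 1 would force 0 ≥ (1−c)∫u², impossible since c < 1; so 1−α > 0. By the sharp Poincaré inequality on H^1_0 of an interval of length L, ∫(u')² ≥ (π/L)²∫u² with equality for the first sine mode sin(π(x−x₀)/L) (x₀ the left endpoint), so the inequality holds for all u iff (1−α)(π/L)² ≥ α − c, i.e. α ≤ ((π/L)² + c)/((π/L)² + 1) = (1 + c(L/π)²)/(1 + (L/π)²). With (π/L)² = 4*π^2/49 and c = 2/3, the largest admissible constant is α = ((π/L)² + c)/((π/L)² + 1).
Simplifying, α = 2*(49 + 6*π^2)/(3*(4*π^2 + 49)).


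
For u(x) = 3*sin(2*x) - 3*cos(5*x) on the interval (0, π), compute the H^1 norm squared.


||u||_{H^1(0,π)}^2 = 624/7 + 279*π/2

u'(x) = 15*sin(5*x) + 6*cos(2*x).
Expand u² and (u')² and integrate term by term on (0, π), using: for integers n ≥ 1, ∫_0^π sin²(nx) dx = ∫_0^π cos²(nx) dx = π/2; for n ≠ n', ∫_0^π sin(nx)sin(n'x) dx = ∫_0^π cos(nx)cos(n'x) dx = 0; and by product-to-sum, ∫_0^π sin(nx)cos(n'x) dx = ½∫_0^π [sin((n+n')x) + sin((n−n')x)] dx, which is 0 when n+n' is even and 2n/(n²−n'²) when n+n' is odd (it need not vanish on (0, π)).
  u² squared terms: (-3)²·∫cos(5x)² dx = 9·π/2 = 9*π/2;  (3)²·∫sin(2x)² dx = 9·π/2 = 9*π/2.
  u² cross terms: 2·(-3)·(3)·∫cos(5x)·sin(2x) dx = -18·(-4/21) = 24/7.
  So ∫_0^π u² dx = 9*π/2 + 9*π/2 + 24/7 = 24/7 + 9*π.
  (u')² squared terms: (6)²·∫cos(2x)² dx = 36·π/2 = 18*π;  (15)²·∫sin(5x)² dx = 225·π/2 = 225*π/2.
  (u')² cross terms: 2·(6)·(15)·∫cos(2x)·sin(5x) dx = 180·(10/21) = 600/7.
  So ∫_0^π (u')² dx = 18*π + 225*π/2 + 600/7 = 600/7 + 261*π/2.
||u||_{H^1}^2 = (24/7 + 9*π) + (600/7 + 261*π/2) = 624/7 + 279*π/2.


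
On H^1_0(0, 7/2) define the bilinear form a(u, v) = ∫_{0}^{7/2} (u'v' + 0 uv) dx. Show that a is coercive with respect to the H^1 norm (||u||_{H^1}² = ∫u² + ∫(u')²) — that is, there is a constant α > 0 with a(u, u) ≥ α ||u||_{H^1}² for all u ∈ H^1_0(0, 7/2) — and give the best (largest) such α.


α = 4*π^2/(4*π^2 + 49)

Coercivity of a(·,·) on H^1_0(0, 7/2) means a(u, u) ≥ α ||u||_{H^1}² for every u ∈ H^1_0.
The interval has length L = 7/2, and Poincaré/coercivity depend only on L. Here a(u, u) = ∫(u')² + (0)·∫u².
Here c = 0, so a(u,u) = ∫(u')² alone. The condition a(u,u) ≥ α||u||_{H^1}² reads (1−α)∫(u')² ≥ (α−c)∫u². Any admissible α is ≤ 1 (rapidly oscillating u have ∫u²/∫(u')² → 0), and α = 1 would force 0 ≥ (1−c)∫u², impossible since c < 1; so 1−α > 0. By the sharp Poincaré inequality on H^1_0 of an interval of length L, ∫(u')² ≥ (π/L)²∫u² with equality for the first sine mode sin(π(x−x₀)/L) (x₀ the left endpoint), so the inequality holds for all u iff (1−α)(π/L)² ≥ α − c, i.e. α ≤ ((π/L)² + c)/((π/L)² + 1) = (1 + c(L/π)²)/(1 + (L/π)²). (Direct route, valid since c ≤ 0: Poincaré gives c∫u² ≥ c(L/π)²∫(u')², so a(u,u) ≥ (1 + c(L/π)²)∫(u')², while ||u||_{H^1}² ≤ (1 + (L/π)²)∫(u')²; dividing yields the same α.) With (π/L)² = 4*π^2/49 and c = 0, the largest admissible constant is α = ((π/L)² + c)/((π/L)² + 1).
Simplifying, α = 4*π^2/(4*π^2 + 49).


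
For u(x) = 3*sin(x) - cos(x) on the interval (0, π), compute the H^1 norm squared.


||u||_{H^1(0,π)}^2 = 10*π

u'(x) = sin(x) + 3*cos(x).
Expand u² and (u')² and integrate term by term on (0, π), using: for integers n ≥ 1, ∫_0^π sin²(nx) dx = ∫_0^π cos²(nx) dx = π/2; for n ≠ n', ∫_0^π sin(nx)sin(n'x) dx = ∫_0^π cos(nx)cos(n'x) dx = 0; and by product-to-sum, ∫_0^π sin(nx)cos(n'x) dx = ½∫_0^π [sin((n+n')x) + sin((n−n')x)] dx, which is 0 when n+n' is even and 2n/(n²−n'²) when n+n' is odd (it need not vanish on (0, π)).
  u² squared terms: (-1)²·∫cos(x)² dx = 1·π/2 = π/2;  (3)²·∫sin(x)² dx = 9·π/2 = 9*π/2.
  u² cross terms: 2·(-1)·(3)·∫cos(x)·sin(x) dx = -6·(0) = 0.
  So ∫_0^π u² dx = π/2 + 9*π/2 + 0 = 5*π.
  (u')² squared terms: (3)²·∫cos(x)² dx = 9·π/2 = 9*π/2;  (1)²·∫sin(x)² dx = 1·π/2 = π/2.
  (u')² cross terms: 2·(3)·(1)·∫cos(x)·sin(x) dx = 6·(0) = 0.
  So ∫_0^π (u')² dx = 9*π/2 + π/2 + 0 = 5*π.
||u||_{H^1}^2 = (5*π) + (5*π) = 10*π.


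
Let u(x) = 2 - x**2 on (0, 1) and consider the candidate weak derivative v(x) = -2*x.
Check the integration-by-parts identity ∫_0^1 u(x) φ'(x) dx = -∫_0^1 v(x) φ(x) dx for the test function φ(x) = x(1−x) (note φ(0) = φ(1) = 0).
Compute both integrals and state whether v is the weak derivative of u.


LHS = 1/6, RHS = 1/6. Yes, v = u' weakly.

u(x) = 2 - x**2, classical derivative u'(x) = -2*x.
φ(x) = x(1−x), so φ'(x) = 1 - 2*x.
Note φ(0) = φ(1) = 0, so the boundary term u·φ vanishes.
LHS = ∫_0^1 u(x) φ'(x) dx = ∫_0^1 (2*x^3 - x^2 - 4*x + 2) dx. Term by term:
  ∫_0^1 2*x^3 dx = 1/2;  ∫_0^1 -x^2 dx = -1/3;  ∫_0^1 -4*x dx = -2;
  ∫_0^1 2 dx = 2.
Sum: 1/2 − 1/3 − 2 + 2 = 1/6.
So LHS = 1/6.
∫_0^1 v(x) φ(x) dx = ∫_0^1 (2*x^3 - 2*x^2) dx. Term by term:
  ∫_0^1 2*x^3 dx = 1/2;  ∫_0^1 -2*x^2 dx = -2/3.
Sum: 1/2 − 2/3 = -1/6.
So RHS = -∫_0^1 v(x) φ(x) dx = 1/6.
LHS = RHS, so the identity holds for this test φ.
Moreover u is smooth here and v(x) = u'(x) = -2*x pointwise, so the identity holds for every test function. Hence v is the weak derivative of u.


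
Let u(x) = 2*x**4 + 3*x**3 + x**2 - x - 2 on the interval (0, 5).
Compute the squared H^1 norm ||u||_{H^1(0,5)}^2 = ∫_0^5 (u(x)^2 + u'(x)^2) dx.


||u||_{H^1}^2 = 24806975/9

The H^1 norm (squared) on an interval (0, L) is
  ||u||_{H^1}^2 = ∫_0^L u(x)^2 dx + ∫_0^L u'(x)^2 dx.
Compute u'(x) = 8*x**3 + 9*x**2 + 2*x - 1.
Then u(x)^2 = 4*x**8 + 12*x**7 + 13*x**6 + 2*x**5 - 13*x**4 - 14*x**3 - 3*x**2 + 4*x + 4 and u'(x)^2 = 64*x**6 + 144*x**5 + 113*x**4 + 20*x**3 - 14*x**2 - 4*x + 1.
Integrate each monomial from 0 to 5 using ∫_0^5 c·x^n dx = c·5^(n+1)/(n+1):
  ∫_0^5 u(x)^2 dx = ∫_0^5 (4*x^8 + 12*x^7 + 13*x^6 + 2*x^5 - 13*x^4 - 14*x^3 - 3*x^2 + 4*x + 4) dx. Term by term:
    ∫_0^5 4*x^8 dx = 7812500/9;  ∫_0^5 12*x^7 dx = 1171875/2;  ∫_0^5 13*x^6 dx = 1015625/7;
    ∫_0^5 2*x^5 dx = 15625/3;  ∫_0^5 -13*x^4 dx = -8125;  ∫_0^5 -14*x^3 dx = -4375/2;
    ∫_0^5 -3*x^2 dx = -125;  ∫_0^5 4*x dx = 50;  ∫_0^5 4 dx = 20.
  Sum: 7812500/9 + 1171875/2 + 1015625/7 + 15625/3 − 8125 − 4375/2 − 125 + 50 + 20 = 100417160/63.
  ∫_0^5 u'(x)^2 dx = ∫_0^5 (64*x^6 + 144*x^5 + 113*x^4 + 20*x^3 - 14*x^2 - 4*x + 1) dx. Term by term:
    ∫_0^5 64*x^6 dx = 5000000/7;  ∫_0^5 144*x^5 dx = 375000;  ∫_0^5 113*x^4 dx = 70625;
    ∫_0^5 20*x^3 dx = 3125;  ∫_0^5 -14*x^2 dx = -1750/3;  ∫_0^5 -4*x dx = -50;
    ∫_0^5 1 dx = 5.
  Sum: 5000000/7 + 375000 + 70625 + 3125 − 1750/3 − 50 + 5 = 24410555/21.
Adding: ||u||_{H^1}^2 = 100417160/63 + 24410555/21 = 24806975/9.


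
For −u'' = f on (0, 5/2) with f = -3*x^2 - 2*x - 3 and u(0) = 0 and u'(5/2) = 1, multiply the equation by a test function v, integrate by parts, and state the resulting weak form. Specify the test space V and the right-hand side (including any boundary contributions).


V = {v ∈ H^1(0, 5/2) : v(0) = 0} (test functions vanish at x = 0 where u is specified); weak form: ∫_0^5/2 u'v' dx = ∫_0^5/2 (-3*x^2 - 2*x - 3) v dx + v(5/2) for all v ∈ V.

Multiply both sides by a test function v and integrate from 0 to 5/2:
  ∫_0^5/2 −u''(x) v(x) dx = ∫_0^5/2 f(x) v(x) dx.
Integrate the LHS by parts once:
  ∫_0^5/2 −u'' v dx = −[u'(x) v(x)]_0^5/2 + ∫_0^5/2 u'(x) v'(x) dx.
Thus ∫_0^5/2 u'(x) v'(x) dx = ∫_0^5/2 f(x) v(x) dx + [u'(x) v(x)]_0^5/2.
Choose V so that boundary terms are either known or forced to vanish.
Mixed BC: u(0) = 0 (Dirichlet) and u'(5/2) = 1 (Neumann). Define V = {v ∈ H^1(0, 5/2) : v(0) = 0}. Then [u' v]_0^5/2 = u'(5/2)·v(5/2) − u'(0)·0 = v(5/2).
Weak formulation: find u (satisfying any essential BC) such that ∫_0^5/2 u'(x) v'(x) dx = ∫_0^5/2 f v dx + v(5/2) for all v ∈ V (Dirichlet at 0 absorbed into V; Neumann datum at x = 5/2 contributes the boundary term).
Substituting f(x) = -3*x^2 - 2*x - 3, the right-hand side is ∫_0^5/2 (-3*x^2 - 2*x - 3) v dx + v(5/2).


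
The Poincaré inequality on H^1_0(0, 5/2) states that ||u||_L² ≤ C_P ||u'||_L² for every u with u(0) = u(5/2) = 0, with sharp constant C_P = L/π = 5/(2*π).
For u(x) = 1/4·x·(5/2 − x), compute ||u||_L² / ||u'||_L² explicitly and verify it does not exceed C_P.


||u||_L² / ||u'||_L² = sqrt(10)/4 < C_P = 5/(2*π).

u(x) = 1/4·x·(5/2 − x), so u'(x) = 5/8 - x/2.
u(x) = 1/4·x·(5/2 − x) vanishes at x = 0 and x = 5/2, so u ∈ H^1_0(0, 5/2). Differentiate via the product rule and integrate the resulting polynomials term by term.
  ∫_0^5/2 u² dx = ∫_0^5/2 (x^4/16 - 5*x^3/16 + 25*x^2/64) dx. Term by term:
    ∫_0^5/2 x^4/16 dx = 625/512;  ∫_0^5/2 -5*x^3/16 dx = -3125/1024;  ∫_0^5/2 25*x^2/64 dx = 3125/1536.
  Sum: 625/512 − 3125/1024 + 3125/1536 = 625/3072.
  ∫_0^5/2 (u')² dx = ∫_0^5/2 (x^2/4 - 5*x/8 + 25/64) dx. Term by term:
    ∫_0^5/2 x^2/4 dx = 125/96;  ∫_0^5/2 -5*x/8 dx = -125/64;  ∫_0^5/2 25/64 dx = 125/128.
  Sum: 125/96 − 125/64 + 125/128 = 125/384.
∫_0^5/2 u² dx = 625/3072, so ||u||_L² = 25*sqrt(3)/96.
∫_0^5/2 (u')² dx = 125/384, so ||u'||_L² = 5*sqrt(30)/48.
Ratio ||u||_L² / ||u'||_L² = sqrt(10)/4.
Sharp Poincaré constant on H^1_0(0, 5/2) is C_P = L/π = 5/(2*π), achieved by sin(2*π/5·x).
A polynomial bump cannot attain the sharp Poincaré constant (only the first sine eigenfunction does), so the ratio is strictly less than C_P, consistent with ||u||_L² ≤ C_P ||u'||_L².


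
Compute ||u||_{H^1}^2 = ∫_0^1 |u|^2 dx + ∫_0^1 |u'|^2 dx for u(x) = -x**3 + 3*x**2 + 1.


||u||_{H^1}^2 = 577/70

The H^1 norm (squared) on an interval (0, L) is
  ||u||_{H^1}^2 = ∫_0^L u(x)^2 dx + ∫_0^L u'(x)^2 dx.
Compute u'(x) = -3*x**2 + 6*x.
Then u(x)^2 = x**6 - 6*x**5 + 9*x**4 - 2*x**3 + 6*x**2 + 1 and u'(x)^2 = 9*x**4 - 36*x**3 + 36*x**2.
Integrate each monomial from 0 to 1 using ∫_0^1 c·x^n dx = c·1^(n+1)/(n+1):
  ∫_0^1 u(x)^2 dx = ∫_0^1 (x^6 - 6*x^5 + 9*x^4 - 2*x^3 + 6*x^2 + 1) dx. Term by term:
    ∫_0^1 x^6 dx = 1/7;  ∫_0^1 -6*x^5 dx = -1;  ∫_0^1 9*x^4 dx = 9/5;
    ∫_0^1 -2*x^3 dx = -1/2;  ∫_0^1 6*x^2 dx = 2;  ∫_0^1 1 dx = 1.
  Sum: 1/7 − 1 + 9/5 − 1/2 + 2 + 1 = 241/70.
  ∫_0^1 u'(x)^2 dx = ∫_0^1 (9*x^4 - 36*x^3 + 36*x^2) dx. Term by term:
    ∫_0^1 9*x^4 dx = 9/5;  ∫_0^1 -36*x^3 dx = -9;  ∫_0^1 36*x^2 dx = 12.
  Sum: 9/5 − 9 + 12 = 24/5.
Adding: ||u||_{H^1}^2 = 241/70 + 24/5 = 577/70.


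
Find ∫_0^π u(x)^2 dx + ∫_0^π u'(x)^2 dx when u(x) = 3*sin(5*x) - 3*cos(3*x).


||u||_{H^1(0,π)}^2 = 162*π

u'(x) = 9*sin(3*x) + 15*cos(5*x).
Expand u² and (u')² and integrate term by term on (0, π), using: for integers n ≥ 1, ∫_0^π sin²(nx) dx = ∫_0^π cos²(nx) dx = π/2; for n ≠ n', ∫_0^π sin(nx)sin(n'x) dx = ∫_0^π cos(nx)cos(n'x) dx = 0; and by product-to-sum, ∫_0^π sin(nx)cos(n'x) dx = ½∫_0^π [sin((n+n')x) + sin((n−n')x)] dx, which is 0 when n+n' is even and 2n/(n²−n'²) when n+n' is odd (it need not vanish on (0, π)).
  u² squared terms: (-3)²·∫cos(3x)² dx = 9·π/2 = 9*π/2;  (3)²·∫sin(5x)² dx = 9·π/2 = 9*π/2.
  u² cross terms: 2·(-3)·(3)·∫cos(3x)·sin(5x) dx = -18·(0) = 0.
  So ∫_0^π u² dx = 9*π/2 + 9*π/2 + 0 = 9*π.
  (u')² squared terms: (9)²·∫sin(3x)² dx = 81·π/2 = 81*π/2;  (15)²·∫cos(5x)² dx = 225·π/2 = 225*π/2.
  (u')² cross terms: 2·(9)·(15)·∫sin(3x)·cos(5x) dx = 270·(0) = 0.
  So ∫_0^π (u')² dx = 81*π/2 + 225*π/2 + 0 = 153*π.
||u||_{H^1}^2 = (9*π) + (153*π) = 162*π.


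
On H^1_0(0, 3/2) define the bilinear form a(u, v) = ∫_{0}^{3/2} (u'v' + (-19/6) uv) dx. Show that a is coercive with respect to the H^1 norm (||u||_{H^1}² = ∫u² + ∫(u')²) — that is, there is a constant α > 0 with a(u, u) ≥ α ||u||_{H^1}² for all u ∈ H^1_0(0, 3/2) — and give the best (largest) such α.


α = (-57 + 8*π^2)/(2*(9 + 4*π^2))

Coercivity of a(·,·) on H^1_0(0, 3/2) means a(u, u) ≥ α ||u||_{H^1}² for every u ∈ H^1_0.
The interval has length L = 3/2, and Poincaré/coercivity depend only on L. Here a(u, u) = ∫(u')² + (-19/6)·∫u².
Here c = -19/6 < 0 with |c| < (π/L)² = 4*π^2/9, so coercivity still holds. The condition a(u,u) ≥ α||u||_{H^1}² reads (1−α)∫(u')² ≥ (α−c)∫u². Any admissible α is ≤ 1 (rapidly oscillating u have ∫u²/∫(u')² → 0), and α = 1 would force 0 ≥ (1−c)∫u², impossible since c < 1; so 1−α > 0. By the sharp Poincaré inequality on H^1_0 of an interval of length L, ∫(u')² ≥ (π/L)²∫u² with equality for the first sine mode sin(π(x−x₀)/L) (x₀ the left endpoint), so the inequality holds for all u iff (1−α)(π/L)² ≥ α − c, i.e. α ≤ ((π/L)² + c)/((π/L)² + 1) = (1 + c(L/π)²)/(1 + (L/π)²). (Direct route, valid since c ≤ 0: Poincaré gives c∫u² ≥ c(L/π)²∫(u')², so a(u,u) ≥ (1 + c(L/π)²)∫(u')², while ||u||_{H^1}² ≤ (1 + (L/π)²)∫(u')²; dividing yields the same α.) With (π/L)² = 4*π^2/9 and c = -19/6, the largest admissible constant is α = ((π/L)² + c)/((π/L)² + 1).
Simplifying, α = (-57 + 8*π^2)/(2*(9 + 4*π^2)).


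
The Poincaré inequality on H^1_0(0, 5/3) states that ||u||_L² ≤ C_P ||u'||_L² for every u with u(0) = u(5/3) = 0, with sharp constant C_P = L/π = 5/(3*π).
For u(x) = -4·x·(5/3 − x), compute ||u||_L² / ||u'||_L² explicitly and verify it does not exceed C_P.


||u||_L² / ||u'||_L² = sqrt(10)/6 < C_P = 5/(3*π).

u(x) = -4·x·(5/3 − x), so u'(x) = 8*x - 20/3.
u(x) = -4·x·(5/3 − x) vanishes at x = 0 and x = 5/3, so u ∈ H^1_0(0, 5/3). Differentiate via the product rule and integrate the resulting polynomials term by term.
  ∫_0^5/3 u² dx = ∫_0^5/3 (16*x^4 - 160*x^3/3 + 400*x^2/9) dx. Term by term:
    ∫_0^5/3 16*x^4 dx = 10000/243;  ∫_0^5/3 -160*x^3/3 dx = -25000/243;  ∫_0^5/3 400*x^2/9 dx = 50000/729.
  Sum: 10000/243 − 25000/243 + 50000/729 = 5000/729.
  ∫_0^5/3 (u')² dx = ∫_0^5/3 (64*x^2 - 320*x/3 + 400/9) dx. Term by term:
    ∫_0^5/3 64*x^2 dx = 8000/81;  ∫_0^5/3 -320*x/3 dx = -4000/27;  ∫_0^5/3 400/9 dx = 2000/27.
  Sum: 8000/81 − 4000/27 + 2000/27 = 2000/81.
∫_0^5/3 u² dx = 5000/729, so ||u||_L² = 50*sqrt(2)/27.
∫_0^5/3 (u')² dx = 2000/81, so ||u'||_L² = 20*sqrt(5)/9.
Ratio ||u||_L² / ||u'||_L² = sqrt(10)/6.
Sharp Poincaré constant on H^1_0(0, 5/3) is C_P = L/π = 5/(3*π), achieved by sin(3*π/5·x).
A polynomial bump cannot attain the sharp Poincaré constant (only the first sine eigenfunction does), so the ratio is strictly less than C_P, consistent with ||u||_L² ≤ C_P ||u'||_L².


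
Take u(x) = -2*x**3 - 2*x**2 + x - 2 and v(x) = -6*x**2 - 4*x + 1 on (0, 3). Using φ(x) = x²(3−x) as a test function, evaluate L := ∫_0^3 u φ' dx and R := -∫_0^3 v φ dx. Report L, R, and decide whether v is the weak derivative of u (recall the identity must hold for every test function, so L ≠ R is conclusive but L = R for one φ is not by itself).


LHS = 3753/20, RHS = 3753/20. Yes, v = u' weakly.

u(x) = -2*x**3 - 2*x**2 + x - 2, classical derivative u'(x) = -6*x**2 - 4*x + 1.
φ(x) = x²(3−x), so φ'(x) = 3*x*(2 - x).
Note φ(0) = φ(3) = 0, so the boundary term u·φ vanishes.
LHS = ∫_0^3 u(x) φ'(x) dx = ∫_0^3 (6*x^5 - 6*x^4 - 15*x^3 + 12*x^2 - 12*x) dx. Term by term:
  ∫_0^3 6*x^5 dx = 729;  ∫_0^3 -6*x^4 dx = -1458/5;  ∫_0^3 -15*x^3 dx = -1215/4;
  ∫_0^3 12*x^2 dx = 108;  ∫_0^3 -12*x dx = -54.
Sum: 729 − 1458/5 − 1215/4 + 108 − 54 = 3753/20.
So LHS = 3753/20.
∫_0^3 v(x) φ(x) dx = ∫_0^3 (6*x^5 - 14*x^4 - 13*x^3 + 3*x^2) dx. Term by term:
  ∫_0^3 6*x^5 dx = 729;  ∫_0^3 -14*x^4 dx = -3402/5;  ∫_0^3 -13*x^3 dx = -1053/4;
  ∫_0^3 3*x^2 dx = 27.
Sum: 729 − 3402/5 − 1053/4 + 27 = -3753/20.
So RHS = -∫_0^3 v(x) φ(x) dx = 3753/20.
LHS = RHS, so the identity holds for this test φ.
Moreover u is smooth here and v(x) = u'(x) = -6*x**2 - 4*x + 1 pointwise, so the identity holds for every test function. Hence v is the weak derivative of u.


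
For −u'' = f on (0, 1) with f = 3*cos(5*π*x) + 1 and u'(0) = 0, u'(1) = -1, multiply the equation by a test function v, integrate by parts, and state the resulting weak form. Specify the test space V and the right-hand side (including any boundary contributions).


V = H^1(0, 1) (v unrestricted at boundary; u is determined up to an additive constant); weak form: ∫_0^1 u'v' dx = ∫_0^1 (3*cos(5*π*x) + 1) v dx − v(1) for all v ∈ V.

Multiply both sides by a test function v and integrate from 0 to 1:
  ∫_0^1 −u''(x) v(x) dx = ∫_0^1 f(x) v(x) dx.
Integrate the LHS by parts once:
  ∫_0^1 −u'' v dx = −[u'(x) v(x)]_0^1 + ∫_0^1 u'(x) v'(x) dx.
Thus ∫_0^1 u'(x) v'(x) dx = ∫_0^1 f(x) v(x) dx + [u'(x) v(x)]_0^1.
Choose V so that boundary terms are either known or forced to vanish.
u has inhomogeneous Neumann u'(0) = 0, u'(1) = -1. [u' v]_0^1 = (-1)·v(1) − (0)·v(0) = − v(1). Take V = H^1(0, 1); boundary term becomes part of RHS.
Weak formulation: find u (satisfying any essential BC) such that ∫_0^1 u'(x) v'(x) dx = ∫_0^1 f v dx − v(1) for all v ∈ V (Neumann data are natural BCs: they enter the RHS as boundary terms).
Substituting f(x) = 3*cos(5*π*x) + 1, the right-hand side is ∫_0^1 (3*cos(5*π*x) + 1) v dx − v(1).
Compatibility check (pure Neumann): taking v ≡ 1 ∈ V gives 0 = ∫_0^1 f dx + (-1) − (0), i.e. ∫_0^1 f dx must equal u'(0) − u'(1) = 1. Indeed ∫_0^1 (3*cos(5*π*x) + 1) dx = 1, so the data are compatible. The solution is then unique only up to an additive constant (fix it e.g. by requiring ∫_0^1 u dx = 0).


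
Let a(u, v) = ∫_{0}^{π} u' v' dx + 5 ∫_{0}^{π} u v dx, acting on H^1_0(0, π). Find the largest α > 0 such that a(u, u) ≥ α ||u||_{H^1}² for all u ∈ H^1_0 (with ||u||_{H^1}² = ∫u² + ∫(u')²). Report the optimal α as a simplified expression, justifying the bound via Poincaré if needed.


α = 1

Coercivity of a(·,·) on H^1_0(0, π) means a(u, u) ≥ α ||u||_{H^1}² for every u ∈ H^1_0.
The interval has length L = π, and Poincaré/coercivity depend only on L. Here a(u, u) = ∫(u')² + (5)·∫u².
Here c = 5 ≥ 1, so a(u,u) = ∫(u')² + c∫u² ≥ ∫(u')² + ∫u² = ||u||_{H^1}², i.e. α = 1 works. No larger α is possible: a(u,u) ≥ α||u||_{H^1}² means (1−α)∫(u')² ≥ (α−c)∫u², and for the modes u_n = sin(nπ(x−x₀)/L) (x₀ the left endpoint) one has ∫u_n²/∫(u_n')² = (L/(nπ))² → 0, so a(u_n,u_n)/||u_n||_{H^1}² → 1. Hence the optimal constant is α = 1.
Therefore α = 1.


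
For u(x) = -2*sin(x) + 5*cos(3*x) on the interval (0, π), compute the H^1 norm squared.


||u||_{H^1(0,π)}^2 = 129*π

u'(x) = -15*sin(3*x) - 2*cos(x).
Expand u² and (u')² and integrate term by term on (0, π), using: for integers n ≥ 1, ∫_0^π sin²(nx) dx = ∫_0^π cos²(nx) dx = π/2; for n ≠ n', ∫_0^π sin(nx)sin(n'x) dx = ∫_0^π cos(nx)cos(n'x) dx = 0; and by product-to-sum, ∫_0^π sin(nx)cos(n'x) dx = ½∫_0^π [sin((n+n')x) + sin((n−n')x)] dx, which is 0 when n+n' is even and 2n/(n²−n'²) when n+n' is odd (it need not vanish on (0, π)).
  u² squared terms: (-2)²·∫sin(x)² dx = 4·π/2 = 2*π;  (5)²·∫cos(3x)² dx = 25·π/2 = 25*π/2.
  u² cross terms: 2·(-2)·(5)·∫sin(x)·cos(3x) dx = -20·(0) = 0.
  So ∫_0^π u² dx = 2*π + 25*π/2 + 0 = 29*π/2.
  (u')² squared terms: (-15)²·∫sin(3x)² dx = 225·π/2 = 225*π/2;  (-2)²·∫cos(x)² dx = 4·π/2 = 2*π.
  (u')² cross terms: 2·(-15)·(-2)·∫sin(3x)·cos(x) dx = 60·(0) = 0.
  So ∫_0^π (u')² dx = 225*π/2 + 2*π + 0 = 229*π/2.
||u||_{H^1}^2 = (29*π/2) + (229*π/2) = 129*π.


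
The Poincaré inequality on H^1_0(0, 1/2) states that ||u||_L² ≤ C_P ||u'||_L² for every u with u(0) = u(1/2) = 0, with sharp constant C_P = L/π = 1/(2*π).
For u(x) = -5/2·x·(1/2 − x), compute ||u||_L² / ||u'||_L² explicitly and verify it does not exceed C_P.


||u||_L² / ||u'||_L² = sqrt(10)/20 < C_P = 1/(2*π).

u(x) = -5/2·x·(1/2 − x), so u'(x) = 5*x - 5/4.
u(x) = -5/2·x·(1/2 − x) vanishes at x = 0 and x = 1/2, so u ∈ H^1_0(0, 1/2). Differentiate via the product rule and integrate the resulting polynomials term by term.
  ∫_0^1/2 u² dx = ∫_0^1/2 (25*x^4/4 - 25*x^3/4 + 25*x^2/16) dx. Term by term:
    ∫_0^1/2 25*x^4/4 dx = 5/128;  ∫_0^1/2 -25*x^3/4 dx = -25/256;  ∫_0^1/2 25*x^2/16 dx = 25/384.
  Sum: 5/128 − 25/256 + 25/384 = 5/768.
  ∫_0^1/2 (u')² dx = ∫_0^1/2 (25*x^2 - 25*x/2 + 25/16) dx. Term by term:
    ∫_0^1/2 25*x^2 dx = 25/24;  ∫_0^1/2 -25*x/2 dx = -25/16;  ∫_0^1/2 25/16 dx = 25/32.
  Sum: 25/24 − 25/16 + 25/32 = 25/96.
∫_0^1/2 u² dx = 5/768, so ||u||_L² = sqrt(15)/48.
∫_0^1/2 (u')² dx = 25/96, so ||u'||_L² = 5*sqrt(6)/24.
Ratio ||u||_L² / ||u'||_L² = sqrt(10)/20.
Sharp Poincaré constant on H^1_0(0, 1/2) is C_P = L/π = 1/(2*π), achieved by sin(2*π·x).
A polynomial bump cannot attain the sharp Poincaré constant (only the first sine eigenfunction does), so the ratio is strictly less than C_P, consistent with ||u||_L² ≤ C_P ||u'||_L².


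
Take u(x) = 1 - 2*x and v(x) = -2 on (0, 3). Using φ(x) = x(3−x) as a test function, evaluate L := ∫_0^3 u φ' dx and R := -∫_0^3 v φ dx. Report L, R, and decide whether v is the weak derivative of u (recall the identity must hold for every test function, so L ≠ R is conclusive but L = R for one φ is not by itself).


LHS = 9, RHS = 9. Yes, v = u' weakly.

u(x) = 1 - 2*x, classical derivative u'(x) = -2.
φ(x) = x(3−x), so φ'(x) = 3 - 2*x.
Note φ(0) = φ(3) = 0, so the boundary term u·φ vanishes.
LHS = ∫_0^3 u(x) φ'(x) dx = ∫_0^3 (4*x^2 - 8*x + 3) dx. Term by term:
  ∫_0^3 4*x^2 dx = 36;  ∫_0^3 -8*x dx = -36;  ∫_0^3 3 dx = 9.
Sum: 36 − 36 + 9 = 9.
So LHS = 9.
∫_0^3 v(x) φ(x) dx = ∫_0^3 (2*x^2 - 6*x) dx. Term by term:
  ∫_0^3 2*x^2 dx = 18;  ∫_0^3 -6*x dx = -27.
Sum: 18 − 27 = -9.
So RHS = -∫_0^3 v(x) φ(x) dx = 9.
LHS = RHS, so the identity holds for this test φ.
Moreover u is smooth here and v(x) = u'(x) = -2 pointwise, so the identity holds for every test function. Hence v is the weak derivative of u.


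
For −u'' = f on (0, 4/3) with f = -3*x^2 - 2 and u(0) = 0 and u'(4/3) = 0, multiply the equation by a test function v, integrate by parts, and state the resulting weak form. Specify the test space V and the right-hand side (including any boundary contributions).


V = {v ∈ H^1(0, 4/3) : v(0) = 0} (test functions vanish at x = 0 where u is specified); weak form: ∫_0^4/3 u'v' dx = ∫_0^4/3 (-3*x^2 - 2) v dx for all v ∈ V.

Multiply both sides by a test function v and integrate from 0 to 4/3:
  ∫_0^4/3 −u''(x) v(x) dx = ∫_0^4/3 f(x) v(x) dx.
Integrate the LHS by parts once:
  ∫_0^4/3 −u'' v dx = −[u'(x) v(x)]_0^4/3 + ∫_0^4/3 u'(x) v'(x) dx.
Thus ∫_0^4/3 u'(x) v'(x) dx = ∫_0^4/3 f(x) v(x) dx + [u'(x) v(x)]_0^4/3.
Choose V so that boundary terms are either known or forced to vanish.
Mixed BC: u(0) = 0 (Dirichlet) and u'(4/3) = 0 (Neumann). Define V = {v ∈ H^1(0, 4/3) : v(0) = 0}. Then [u' v]_0^4/3 = u'(4/3)·v(4/3) − u'(0)·0 = 0.
Weak formulation: find u (satisfying any essential BC) such that ∫_0^4/3 u'(x) v'(x) dx = ∫_0^4/3 f v dx for all v ∈ V (Dirichlet at 0 absorbed into V; the Neumann datum at x = 4/3 is zero, so no boundary term remains).
Substituting f(x) = -3*x^2 - 2, the right-hand side is ∫_0^4/3 (-3*x^2 - 2) v dx.


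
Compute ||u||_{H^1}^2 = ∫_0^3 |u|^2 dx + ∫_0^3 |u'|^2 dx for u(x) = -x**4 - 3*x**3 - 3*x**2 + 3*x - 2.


||u||_{H^1}^2 = 4823691/140

The H^1 norm (squared) on an interval (0, L) is
  ||u||_{H^1}^2 = ∫_0^L u(x)^2 dx + ∫_0^L u'(x)^2 dx.
Compute u'(x) = -4*x**3 - 9*x**2 - 6*x + 3.
Then u(x)^2 = x**8 + 6*x**7 + 15*x**6 + 12*x**5 - 5*x**4 - 6*x**3 + 21*x**2 - 12*x + 4 and u'(x)^2 = 16*x**6 + 72*x**5 + 129*x**4 + 84*x**3 - 18*x**2 - 36*x + 9.
Integrate each monomial from 0 to 3 using ∫_0^3 c·x^n dx = c·3^(n+1)/(n+1):
  ∫_0^3 u(x)^2 dx = ∫_0^3 (x^8 + 6*x^7 + 15*x^6 + 12*x^5 - 5*x^4 - 6*x^3 + 21*x^2 - 12*x + 4) dx. Term by term:
    ∫_0^3 x^8 dx = 2187;  ∫_0^3 6*x^7 dx = 19683/4;  ∫_0^3 15*x^6 dx = 32805/7;
    ∫_0^3 12*x^5 dx = 1458;  ∫_0^3 -5*x^4 dx = -243;  ∫_0^3 -6*x^3 dx = -243/2;
    ∫_0^3 21*x^2 dx = 189;  ∫_0^3 -12*x dx = -54;  ∫_0^3 4 dx = 12.
  Sum: 2187 + 19683/4 + 32805/7 + 1458 − 243 − 243/2 + 189 − 54 + 12 = 364971/28.
  ∫_0^3 u'(x)^2 dx = ∫_0^3 (16*x^6 + 72*x^5 + 129*x^4 + 84*x^3 - 18*x^2 - 36*x + 9) dx. Term by term:
    ∫_0^3 16*x^6 dx = 34992/7;  ∫_0^3 72*x^5 dx = 8748;  ∫_0^3 129*x^4 dx = 31347/5;
    ∫_0^3 84*x^3 dx = 1701;  ∫_0^3 -18*x^2 dx = -162;  ∫_0^3 -36*x dx = -162;
    ∫_0^3 9 dx = 27.
  Sum: 34992/7 + 8748 + 31347/5 + 1701 − 162 − 162 + 27 = 749709/35.
Adding: ||u||_{H^1}^2 = 364971/28 + 749709/35 = 4823691/140.


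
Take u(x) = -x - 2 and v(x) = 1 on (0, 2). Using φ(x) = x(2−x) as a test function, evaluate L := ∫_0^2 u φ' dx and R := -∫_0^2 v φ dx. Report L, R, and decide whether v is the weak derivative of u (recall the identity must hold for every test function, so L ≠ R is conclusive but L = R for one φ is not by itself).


LHS = 4/3, RHS = -4/3. No, v is not the weak derivative of u.

u(x) = -x - 2, classical derivative u'(x) = -1.
φ(x) = x(2−x), so φ'(x) = 2 - 2*x.
Note φ(0) = φ(2) = 0, so the boundary term u·φ vanishes.
LHS = ∫_0^2 u(x) φ'(x) dx = ∫_0^2 (2*x^2 + 2*x - 4) dx. Term by term:
  ∫_0^2 2*x^2 dx = 16/3;  ∫_0^2 2*x dx = 4;  ∫_0^2 -4 dx = -8.
Sum: 16/3 + 4 − 8 = 4/3.
So LHS = 4/3.
∫_0^2 v(x) φ(x) dx = ∫_0^2 (-x^2 + 2*x) dx. Term by term:
  ∫_0^2 -x^2 dx = -8/3;  ∫_0^2 2*x dx = 4.
Sum: -8/3 + 4 = 4/3.
So RHS = -∫_0^2 v(x) φ(x) dx = -4/3.
LHS − RHS = 8/3 ≠ 0, so the identity fails.
(For a valid weak derivative the identity must hold for EVERY test function, in particular this one. The failure shows v is NOT the weak derivative of u.)
Correct weak derivative would be u'(x) = -1.


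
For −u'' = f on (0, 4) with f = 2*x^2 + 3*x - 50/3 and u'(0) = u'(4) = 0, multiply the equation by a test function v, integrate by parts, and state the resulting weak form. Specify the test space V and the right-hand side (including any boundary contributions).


V = H^1(0, 4) (no boundary constraint on v; u is determined up to an additive constant); weak form: ∫_0^4 u'v' dx = ∫_0^4 (2*x^2 + 3*x - 50/3) v dx for all v ∈ V.

Multiply both sides by a test function v and integrate from 0 to 4:
  ∫_0^4 −u''(x) v(x) dx = ∫_0^4 f(x) v(x) dx.
Integrate the LHS by parts once:
  ∫_0^4 −u'' v dx = −[u'(x) v(x)]_0^4 + ∫_0^4 u'(x) v'(x) dx.
Thus ∫_0^4 u'(x) v'(x) dx = ∫_0^4 f(x) v(x) dx + [u'(x) v(x)]_0^4.
Choose V so that boundary terms are either known or forced to vanish.
u has homogeneous Neumann: u'(0) = u'(4) = 0. So [u' v]_0^4 = 0·v(4) − 0·v(0) = 0 for any v; take V = H^1(0, 4).
Weak formulation: find u (satisfying any essential BC) such that ∫_0^4 u'(x) v'(x) dx = ∫_0^4 f v dx for all v ∈ V (homogeneous Neumann, so boundary terms vanish).
Substituting f(x) = 2*x^2 + 3*x - 50/3, the right-hand side is ∫_0^4 (2*x^2 + 3*x - 50/3) v dx.
Compatibility check (pure Neumann): taking v ≡ 1 ∈ V gives 0 = ∫_0^4 f dx + (0) − (0), i.e. ∫_0^4 f dx must equal u'(0) − u'(4) = 0. Indeed ∫_0^4 (2*x^2 + 3*x - 50/3) dx = 0, so the data are compatible. The solution is then unique only up to an additive constant (fix it e.g. by requiring ∫_0^4 u dx = 0).


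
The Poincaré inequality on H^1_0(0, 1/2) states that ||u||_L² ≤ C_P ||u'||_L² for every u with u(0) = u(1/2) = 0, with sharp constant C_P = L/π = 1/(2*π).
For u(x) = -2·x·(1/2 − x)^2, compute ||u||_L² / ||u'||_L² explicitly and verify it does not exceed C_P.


||u||_L² / ||u'||_L² = sqrt(14)/28 < C_P = 1/(2*π).

u(x) = -2·x·(1/2 − x)^2, so u'(x) = (1 - 6*x)*(x - 1/2).
u(x) = -2·x·(1/2 − x)^2 vanishes at x = 0 and x = 1/2, so u ∈ H^1_0(0, 1/2). Differentiate via the product rule and integrate the resulting polynomials term by term.
  ∫_0^1/2 u² dx = ∫_0^1/2 (4*x^6 - 8*x^5 + 6*x^4 - 2*x^3 + x^2/4) dx. Term by term:
    ∫_0^1/2 4*x^6 dx = 1/224;  ∫_0^1/2 -8*x^5 dx = -1/48;  ∫_0^1/2 6*x^4 dx = 3/80;
    ∫_0^1/2 -2*x^3 dx = -1/32;  ∫_0^1/2 x^2/4 dx = 1/96.
  Sum: 1/224 − 1/48 + 3/80 − 1/32 + 1/96 = 1/3360.
  ∫_0^1/2 (u')² dx = ∫_0^1/2 (36*x^4 - 48*x^3 + 22*x^2 - 4*x + 1/4) dx. Term by term:
    ∫_0^1/2 36*x^4 dx = 9/40;  ∫_0^1/2 -48*x^3 dx = -3/4;  ∫_0^1/2 22*x^2 dx = 11/12;
    ∫_0^1/2 -4*x dx = -1/2;  ∫_0^1/2 1/4 dx = 1/8.
  Sum: 9/40 − 3/4 + 11/12 − 1/2 + 1/8 = 1/60.
∫_0^1/2 u² dx = 1/3360, so ||u||_L² = sqrt(210)/840.
∫_0^1/2 (u')² dx = 1/60, so ||u'||_L² = sqrt(15)/30.
Ratio ||u||_L² / ||u'||_L² = sqrt(14)/28.
Sharp Poincaré constant on H^1_0(0, 1/2) is C_P = L/π = 1/(2*π), achieved by sin(2*π·x).
A polynomial bump cannot attain the sharp Poincaré constant (only the first sine eigenfunction does), so the ratio is strictly less than C_P, consistent with ||u||_L² ≤ C_P ||u'||_L².


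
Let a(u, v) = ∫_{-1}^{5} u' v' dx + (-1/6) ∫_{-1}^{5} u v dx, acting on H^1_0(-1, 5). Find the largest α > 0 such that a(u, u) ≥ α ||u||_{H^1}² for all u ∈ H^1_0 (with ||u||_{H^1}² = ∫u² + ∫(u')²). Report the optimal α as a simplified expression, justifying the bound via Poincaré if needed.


α = (-6 + π^2)/(π^2 + 36)

Coercivity of a(·,·) on H^1_0(-1, 5) means a(u, u) ≥ α ||u||_{H^1}² for every u ∈ H^1_0.
The interval has length L = 6, and Poincaré/coercivity depend only on L. Here a(u, u) = ∫(u')² + (-1/6)·∫u².
Here c = -1/6 < 0 with |c| < (π/L)² = π^2/36, so coercivity still holds. The condition a(u,u) ≥ α||u||_{H^1}² reads (1−α)∫(u')² ≥ (α−c)∫u². Any admissible α is ≤ 1 (rapidly oscillating u have ∫u²/∫(u')² → 0), and α = 1 would force 0 ≥ (1−c)∫u², impossible since c < 1; so 1−α > 0. By the sharp Poincaré inequality on H^1_0 of an interval of length L, ∫(u')² ≥ (π/L)²∫u² with equality for the first sine mode sin(π(x−x₀)/L) (x₀ the left endpoint), so the inequality holds for all u iff (1−α)(π/L)² ≥ α − c, i.e. α ≤ ((π/L)² + c)/((π/L)² + 1) = (1 + c(L/π)²)/(1 + (L/π)²). (Direct route, valid since c ≤ 0: Poincaré gives c∫u² ≥ c(L/π)²∫(u')², so a(u,u) ≥ (1 + c(L/π)²)∫(u')², while ||u||_{H^1}² ≤ (1 + (L/π)²)∫(u')²; dividing yields the same α.) With (π/L)² = π^2/36 and c = -1/6, the largest admissible constant is α = ((π/L)² + c)/((π/L)² + 1).
Simplifying, α = (-6 + π^2)/(π^2 + 36).


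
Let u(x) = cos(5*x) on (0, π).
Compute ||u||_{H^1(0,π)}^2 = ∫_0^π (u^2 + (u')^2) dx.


||u||_{H^1(0,π)}^2 = 13*π

u'(x) = -5*sin(5*x).
Expand u² and (u')² and integrate term by term on (0, π), using: for integers n ≥ 1, ∫_0^π sin²(nx) dx = ∫_0^π cos²(nx) dx = π/2; for n ≠ n', ∫_0^π sin(nx)sin(n'x) dx = ∫_0^π cos(nx)cos(n'x) dx = 0; and by product-to-sum, ∫_0^π sin(nx)cos(n'x) dx = ½∫_0^π [sin((n+n')x) + sin((n−n')x)] dx, which is 0 when n+n' is even and 2n/(n²−n'²) when n+n' is odd (it need not vanish on (0, π)).
  u² squared terms: (1)²·∫cos(5x)² dx = 1·π/2 = π/2.
  So ∫_0^π u² dx = π/2.
  (u')² squared terms: (-5)²·∫sin(5x)² dx = 25·π/2 = 25*π/2.
  So ∫_0^π (u')² dx = 25*π/2.
||u||_{H^1}^2 = (π/2) + (25*π/2) = 13*π.


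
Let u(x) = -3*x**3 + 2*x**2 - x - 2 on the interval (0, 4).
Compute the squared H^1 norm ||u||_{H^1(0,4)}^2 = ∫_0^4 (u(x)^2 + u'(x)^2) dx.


||u||_{H^1}^2 = 979228/35

The H^1 norm (squared) on an interval (0, L) is
  ||u||_{H^1}^2 = ∫_0^L u(x)^2 dx + ∫_0^L u'(x)^2 dx.
Compute u'(x) = -9*x**2 + 4*x - 1.
Then u(x)^2 = 9*x**6 - 12*x**5 + 10*x**4 + 8*x**3 - 7*x**2 + 4*x + 4 and u'(x)^2 = 81*x**4 - 72*x**3 + 34*x**2 - 8*x + 1.
Integrate each monomial from 0 to 4 using ∫_0^4 c·x^n dx = c·4^(n+1)/(n+1):
  ∫_0^4 u(x)^2 dx = ∫_0^4 (9*x^6 - 12*x^5 + 10*x^4 + 8*x^3 - 7*x^2 + 4*x + 4) dx. Term by term:
    ∫_0^4 9*x^6 dx = 147456/7;  ∫_0^4 -12*x^5 dx = -8192;  ∫_0^4 10*x^4 dx = 2048;
    ∫_0^4 8*x^3 dx = 512;  ∫_0^4 -7*x^2 dx = -448/3;  ∫_0^4 4*x dx = 32;
    ∫_0^4 4 dx = 16.
  Sum: 147456/7 − 8192 + 2048 + 512 − 448/3 + 32 + 16 = 321968/21.
  ∫_0^4 u'(x)^2 dx = ∫_0^4 (81*x^4 - 72*x^3 + 34*x^2 - 8*x + 1) dx. Term by term:
    ∫_0^4 81*x^4 dx = 82944/5;  ∫_0^4 -72*x^3 dx = -4608;  ∫_0^4 34*x^2 dx = 2176/3;
    ∫_0^4 -8*x dx = -64;  ∫_0^4 1 dx = 4.
  Sum: 82944/5 − 4608 + 2176/3 − 64 + 4 = 189692/15.
Adding: ||u||_{H^1}^2 = 321968/21 + 189692/15 = 979228/35.


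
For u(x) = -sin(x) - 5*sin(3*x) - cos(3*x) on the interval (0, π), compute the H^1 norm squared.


||u||_{H^1(0,π)}^2 = 131*π

u'(x) = 3*sin(3*x) - cos(x) - 15*cos(3*x).
Expand u² and (u')² and integrate term by term on (0, π), using: for integers n ≥ 1, ∫_0^π sin²(nx) dx = ∫_0^π cos²(nx) dx = π/2; for n ≠ n', ∫_0^π sin(nx)sin(n'x) dx = ∫_0^π cos(nx)cos(n'x) dx = 0; and by product-to-sum, ∫_0^π sin(nx)cos(n'x) dx = ½∫_0^π [sin((n+n')x) + sin((n−n')x)] dx, which is 0 when n+n' is even and 2n/(n²−n'²) when n+n' is odd (it need not vanish on (0, π)).
  u² squared terms: (-1)²·∫cos(3x)² dx = 1·π/2 = π/2;  (-1)²·∫sin(x)² dx = 1·π/2 = π/2;  (-5)²·∫sin(3x)² dx = 25·π/2 = 25*π/2.
  u² cross terms: 2·(-1)·(-1)·∫cos(3x)·sin(x) dx = 2·(0) = 0;  2·(-1)·(-5)·∫cos(3x)·sin(3x) dx = 10·(0) = 0;  2·(-1)·(-5)·∫sin(x)·sin(3x) dx = 10·(0) = 0.
  So ∫_0^π u² dx = π/2 + π/2 + 25*π/2 + 0 + 0 + 0 = 27*π/2.
  (u')² squared terms: (-1)²·∫cos(x)² dx = 1·π/2 = π/2;  (-15)²·∫cos(3x)² dx = 225·π/2 = 225*π/2;  (3)²·∫sin(3x)² dx = 9·π/2 = 9*π/2.
  (u')² cross terms: 2·(-1)·(-15)·∫cos(x)·cos(3x) dx = 30·(0) = 0;  2·(-1)·(3)·∫cos(x)·sin(3x) dx = -6·(0) = 0;  2·(-15)·(3)·∫cos(3x)·sin(3x) dx = -90·(0) = 0.
  So ∫_0^π (u')² dx = π/2 + 225*π/2 + 9*π/2 + 0 + 0 + 0 = 235*π/2.
||u||_{H^1}^2 = (27*π/2) + (235*π/2) = 131*π.


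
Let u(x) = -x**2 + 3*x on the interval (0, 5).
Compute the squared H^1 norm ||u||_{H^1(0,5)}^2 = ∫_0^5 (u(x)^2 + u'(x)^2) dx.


||u||_{H^1}^2 = 745/6

The H^1 norm (squared) on an interval (0, L) is
  ||u||_{H^1}^2 = ∫_0^L u(x)^2 dx + ∫_0^L u'(x)^2 dx.
Compute u'(x) = 3 - 2*x.
Then u(x)^2 = x**4 - 6*x**3 + 9*x**2 and u'(x)^2 = 4*x**2 - 12*x + 9.
Integrate each monomial from 0 to 5 using ∫_0^5 c·x^n dx = c·5^(n+1)/(n+1):
  ∫_0^5 u(x)^2 dx = ∫_0^5 (x^4 - 6*x^3 + 9*x^2) dx. Term by term:
    ∫_0^5 x^4 dx = 625;  ∫_0^5 -6*x^3 dx = -1875/2;  ∫_0^5 9*x^2 dx = 375.
  Sum: 625 − 1875/2 + 375 = 125/2.
  ∫_0^5 u'(x)^2 dx = ∫_0^5 (4*x^2 - 12*x + 9) dx. Term by term:
    ∫_0^5 4*x^2 dx = 500/3;  ∫_0^5 -12*x dx = -150;  ∫_0^5 9 dx = 45.
  Sum: 500/3 − 150 + 45 = 185/3.
Adding: ||u||_{H^1}^2 = 125/2 + 185/3 = 745/6.


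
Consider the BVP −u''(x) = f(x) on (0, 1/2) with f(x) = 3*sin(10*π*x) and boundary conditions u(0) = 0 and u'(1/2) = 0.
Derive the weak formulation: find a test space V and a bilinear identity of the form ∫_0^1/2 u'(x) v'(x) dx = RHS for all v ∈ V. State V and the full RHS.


V = {v ∈ H^1(0, 1/2) : v(0) = 0} (test functions vanish at x = 0 where u is specified); weak form: ∫_0^1/2 u'v' dx = ∫_0^1/2 (3*sin(10*π*x)) v dx for all v ∈ V.

Multiply both sides by a test function v and integrate from 0 to 1/2:
  ∫_0^1/2 −u''(x) v(x) dx = ∫_0^1/2 f(x) v(x) dx.
Integrate the LHS by parts once:
  ∫_0^1/2 −u'' v dx = −[u'(x) v(x)]_0^1/2 + ∫_0^1/2 u'(x) v'(x) dx.
Thus ∫_0^1/2 u'(x) v'(x) dx = ∫_0^1/2 f(x) v(x) dx + [u'(x) v(x)]_0^1/2.
Choose V so that boundary terms are either known or forced to vanish.
Mixed BC: u(0) = 0 (Dirichlet) and u'(1/2) = 0 (Neumann). Define V = {v ∈ H^1(0, 1/2) : v(0) = 0}. Then [u' v]_0^1/2 = u'(1/2)·v(1/2) − u'(0)·0 = 0.
Weak formulation: find u (satisfying any essential BC) such that ∫_0^1/2 u'(x) v'(x) dx = ∫_0^1/2 f v dx for all v ∈ V (Dirichlet at 0 absorbed into V; the Neumann datum at x = 1/2 is zero, so no boundary term remains).
Substituting f(x) = 3*sin(10*π*x), the right-hand side is ∫_0^1/2 (3*sin(10*π*x)) v dx.


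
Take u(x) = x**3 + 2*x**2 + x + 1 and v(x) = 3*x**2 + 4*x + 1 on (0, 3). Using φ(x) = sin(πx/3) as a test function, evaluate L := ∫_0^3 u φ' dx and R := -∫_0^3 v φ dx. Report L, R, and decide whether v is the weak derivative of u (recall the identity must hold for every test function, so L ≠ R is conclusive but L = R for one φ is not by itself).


LHS = -123/π + 324/π^3, RHS = -123/π + 324/π^3. Yes, v = u' weakly.

u(x) = x**3 + 2*x**2 + x + 1, classical derivative u'(x) = 3*x**2 + 4*x + 1.
φ(x) = sin(πx/3), so φ'(x) = π*cos(π*x/3)/3.
Note φ(0) = φ(3) = 0, so the boundary term u·φ vanishes.
LHS = ∫_0^3 u(x) φ'(x) dx = ∫_0^3 (π*x^3*cos(π*x/3)/3 + 2*π*x^2*cos(π*x/3)/3 + π*x*cos(π*x/3)/3 + π*cos(π*x/3)/3) dx. Term by term:
  ∫_0^3 π*cos(π*x/3)/3 dx = 0;  ∫_0^3 π*x*cos(π*x/3)/3 dx = -6/π;  ∫_0^3 π*x^3*cos(π*x/3)/3 dx = -81/π + 324/π^3;
  ∫_0^3 2*π*x^2*cos(π*x/3)/3 dx = -36/π.
Sum: 0 − 6/π + -81/π + 324/π^3 − 36/π = -123/π + 324/π^3.
So LHS = -123/π + 324/π^3.
∫_0^3 v(x) φ(x) dx = ∫_0^3 (3*x^2*sin(π*x/3) + 4*x*sin(π*x/3) + sin(π*x/3)) dx. Term by term:
  ∫_0^3 3*x^2*sin(π*x/3) dx = -324/π^3 + 81/π;  ∫_0^3 4*x*sin(π*x/3) dx = 36/π;  ∫_0^3 sin(π*x/3) dx = 6/π.
Sum: -324/π^3 + 81/π + 36/π + 6/π = -324/π^3 + 123/π.
So RHS = -∫_0^3 v(x) φ(x) dx = -123/π + 324/π^3.
LHS = RHS, so the identity holds for this test φ.
Moreover u is smooth here and v(x) = u'(x) = 3*x**2 + 4*x + 1 pointwise, so the identity holds for every test function. Hence v is the weak derivative of u.
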